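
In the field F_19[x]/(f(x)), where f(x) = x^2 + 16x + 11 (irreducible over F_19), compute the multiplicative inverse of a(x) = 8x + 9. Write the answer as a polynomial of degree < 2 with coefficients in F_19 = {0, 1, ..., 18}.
a(x)^(-1) ≡ 14x + 4 (mod f(x))

Since f is irreducible over F_19, F_19[x]/(f) is a field and a(x) ≠ 0 has an inverse. Apply the extended Euclidean algorithm to f(x) and a(x) in F_19[x]: f(x) = (12x + 17)·a(x) + (10). The last nonzero remainder is the constant 10 = gcd(f, a) in F_19. Back-substituting through the division chain expresses 10 = s(x)·a(x) + t(x)·f(x) with s(x) ≡ 7x + 2 (mod f), so (7x + 2)·a(x) ≡ 10 (mod f). Multiplying by 10^(-1) ≡ 2 in F_19 gives a(x)^(-1) ≡ 2·(7x + 2) ≡ 14x + 4 (mod f). Check: (8x + 9)·(14x + 4) = 17x^2 + 6x + 17 ≡ 1 (mod x^2 + 16x + 11).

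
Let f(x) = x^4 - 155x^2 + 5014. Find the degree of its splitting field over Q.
[K : Q] = 4

Solving the quadratic in x^2: x^2 = (155 ± √(155^2 - 4·5014))/2 = (155 ± √3969)/2 = (155 ± 63)/2, giving x^2 = 109 or x^2 = 46. So f(x) = (x^2 - 109)(x^2 - 46) and the roots of f are ±√109, ±√46. Hence the splitting field is K = Q(√109, √46). Since 109 and 46 are distinct squarefree integers > 1, their product 5014 is not a perfect square, so √46 ∉ Q(√109). By the tower law [K:Q] = [Q(√109,√46):Q(√109)] · [Q(√109):Q] = 2 · 2 = 4.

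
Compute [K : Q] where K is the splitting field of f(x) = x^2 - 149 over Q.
[K : Q] = 2

f(x) = x^2 - 149 factors as (x - √149)(x + √149). The splitting field is K = Q(√149). Since 149 is squarefree and > 1, it is not a perfect square, so x^2 - 149 is irreducible over Q and [Q(√149) : Q] = 2. Hence [K : Q] = 2.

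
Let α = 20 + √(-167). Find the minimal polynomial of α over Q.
m_α(x) = x^2 - 40x + 567

From α - 20 = √(-167), squaring gives (α - 20)^2 = -167, i.e. α^2 - 40α + 400 = -167, so α^2 - 40α + 567 = 0. The discriminant of x^2 - 40x + 567 is (-40)^2 - 4·(567) = 1600 - 2268 = -668, and 4·(-167) is not a perfect square in Q since -167 is squarefree and ≠ 1. Hence x^2 - 40x + 567 is irreducible over Q and is the minimal polynomial of α.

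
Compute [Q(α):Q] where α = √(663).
[Q(α):Q] = 2

[Q(α):Q] equals the degree of the minimal polynomial of α. Here α^2 = 663 and x^2 - 663 is irreducible (d = 663 is squarefree, ≠ 1, hence not a square), so deg(m_α) = 2. Thus [Q(α):Q] = 2.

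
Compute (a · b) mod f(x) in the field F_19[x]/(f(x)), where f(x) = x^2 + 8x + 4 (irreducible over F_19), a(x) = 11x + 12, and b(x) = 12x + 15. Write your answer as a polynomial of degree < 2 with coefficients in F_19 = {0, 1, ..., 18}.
a · b ≡ 13x + 13 (mod f(x))

Multiply in F_19[x]: a(x)·b(x) = (11x + 12)·(12x + 15) = 18x^2 + 5x + 9. This has degree ≥ 2, so divide by f(x) over F_19: 18x^2 + 5x + 9 = (18)·(x^2 + 8x + 4) + (13x + 13). Hence a·b ≡ 13x + 13 (mod f). (F_19[x]/(f) is a field with 19^2 = 361 elements since f is irreducible of degree 2.)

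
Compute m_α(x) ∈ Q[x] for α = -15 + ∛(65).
m_α(x) = x^3 + 45x^2 + 675x + 3310

Set β = α + 15 = ∛(65), so β^3 = 65. Then (α + 15)^3 - 65 = 0, i.e. α is a root of g(x) = (x + 15)^3 - 65 = x^3 + 45x^2 + 675x + 3310. Since g(x) = h(x + 15) where h(x) = x^3 - 65, and h is irreducible over Q (because 65 is not a perfect cube, so h has no rational root, and a monic cubic with no rational root is irreducible), g is also irreducible (irreducibility is preserved under the substitution x → x + 15). Hence m_α(x) = x^3 + 45x^2 + 675x + 3310.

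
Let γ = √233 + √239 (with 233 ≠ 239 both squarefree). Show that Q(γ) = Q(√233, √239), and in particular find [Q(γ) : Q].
[Q(γ) : Q] = 4 (equivalently, Q(γ) = Q(√233, √239))

Obviously Q(γ) ⊆ Q(√233, √239), and [Q(√233, √239):Q] = 4 (since 233, 239 are distinct squarefree integers > 1 with 55687 not a perfect square). To show equality we compute the minimal polynomial of γ. From γ = √233 + √239: γ^2 = 233 + 2√(55687) + 239 = 472 + 2√(55687), so γ^2 - 472 = 2√(55687); squaring, (γ^2 - 472)^2 = 4·55687, i.e. γ^4 - 944γ^2 + 222784 - 222748 = 0, i.e. γ^4 - 944γ^2 + 36 = 0. So γ is a root of x^4 - 944x^2 + 36. This polynomial is irreducible over Q: it has no rational root (each ±√233 ± √239 is irrational), and any factorization into two quadratics over Q would force √(55687) ∈ Q (pairing opposite roots) or √233, √239 ∈ Q (other pairings), all impossible. Hence [Q(γ):Q] = 4 = [Q(√233, √239):Q], so Q(γ) = Q(√233, √239).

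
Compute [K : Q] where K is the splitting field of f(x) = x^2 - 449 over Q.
[K : Q] = 2

f(x) = x^2 - 449 factors as (x - √449)(x + √449). The splitting field is K = Q(√449). Since 449 is squarefree and > 1, it is not a perfect square, so x^2 - 449 is irreducible over Q and [Q(√449) : Q] = 2. Hence [K : Q] = 2.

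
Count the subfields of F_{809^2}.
F_{809^2} has 2 subfields

The subfields of F_{p^n} are exactly the fields F_{p^d} for d | n (each is the fixed field of the unique index-d subgroup of Gal(F_{p^n}/F_p) ≅ Z/nZ). The divisors of n = 2 are {1, 2}, giving 2 subfields: F_{809^1}, F_{809^2}.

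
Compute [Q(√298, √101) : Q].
[Q(√298, √101) : Q] = 4

[Q(√298):Q] = 2 (min poly x^2 - 298, irreducible since 298 is squarefree > 1). For the top step, suppose √101 ∈ Q(√298), say √101 = c + d√298 with c, d ∈ Q. Squaring: 101 = c^2 + 298d^2 + 2cd√298. Since √298 ∉ Q this forces 2cd = 0. If d = 0 then √101 = c ∈ Q, contradicting 101 squarefree > 1. If c = 0 then 101 = 298d^2, so 298·101 = (298d)^2 is a perfect square in Q — but 298·101 = 30098 is not a perfect square (since 298 and 101 are distinct squarefree integers). Contradiction. Hence √101 ∉ Q(√298), so x^2 - 101 stays irreducible over Q(√298) and [Q(√298, √101) : Q(√298)] = 2. By the tower law, [Q(√298, √101) : Q] = 2 · 2 = 4.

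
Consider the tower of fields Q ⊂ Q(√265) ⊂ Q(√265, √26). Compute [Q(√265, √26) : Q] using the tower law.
[Q(√265, √26) : Q] = 4

[Q(√265):Q] = 2 (min poly x^2 - 265, irreducible since 265 is squarefree > 1). For the top step, suppose √26 ∈ Q(√265), say √26 = c + d√265 with c, d ∈ Q. Squaring: 26 = c^2 + 265d^2 + 2cd√265. Since √265 ∉ Q this forces 2cd = 0. If d = 0 then √26 = c ∈ Q, contradicting 26 squarefree > 1. If c = 0 then 26 = 265d^2, so 265·26 = (265d)^2 is a perfect square in Q — but 265·26 = 6890 is not a perfect square (since 265 and 26 are distinct squarefree integers). Contradiction. Hence √26 ∉ Q(√265), so x^2 - 26 stays irreducible over Q(√265) and [Q(√265, √26) : Q(√265)] = 2. By the tower law, [Q(√265, √26) : Q] = 2 · 2 = 4.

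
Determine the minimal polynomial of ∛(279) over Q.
m_α(x) = x^3 - 279

α satisfies α^3 = 279, so x^3 - 279 annihilates α. By the rational root test, a rational root p/q (in lowest terms) of x^3 - 279 would satisfy p^3 = 279 q^3, forcing q = 1 and p^3 = 279; but 279 is not a perfect cube, contradiction. A monic cubic over Q with no rational root is irreducible (any nontrivial factorization would include a linear factor). Hence x^3 - 279 is the minimal polynomial of α, and in particular [Q(α):Q] = 3.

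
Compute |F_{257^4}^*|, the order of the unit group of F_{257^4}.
|F_{257^4}^*| = 4362470400

F_{257^4} has 257^4 = 4362470401 elements; its multiplicative group consists of all nonzero elements, so |F_{257^4}^*| = 4362470401 - 1 = 4362470400. (It is cyclic since any finite subgroup of the multiplicative group of a field is cyclic.)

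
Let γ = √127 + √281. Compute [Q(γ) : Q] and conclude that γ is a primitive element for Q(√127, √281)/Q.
[Q(γ) : Q] = 4 (equivalently, Q(γ) = Q(√127, √281))

Obviously Q(γ) ⊆ Q(√127, √281), and [Q(√127, √281):Q] = 4 (since 127, 281 are distinct squarefree integers > 1 with 35687 not a perfect square). To show equality we compute the minimal polynomial of γ. From γ = √127 + √281: γ^2 = 127 + 2√(35687) + 281 = 408 + 2√(35687), so γ^2 - 408 = 2√(35687); squaring, (γ^2 - 408)^2 = 4·35687, i.e. γ^4 - 816γ^2 + 166464 - 142748 = 0, i.e. γ^4 - 816γ^2 + 23716 = 0. So γ is a root of x^4 - 816x^2 + 23716. This polynomial is irreducible over Q: it has no rational root (each ±√127 ± √281 is irrational), and any factorization into two quadratics over Q would force √(35687) ∈ Q (pairing opposite roots) or √127, √281 ∈ Q (other pairings), all impossible. Hence [Q(γ):Q] = 4 = [Q(√127, √281):Q], so Q(γ) = Q(√127, √281).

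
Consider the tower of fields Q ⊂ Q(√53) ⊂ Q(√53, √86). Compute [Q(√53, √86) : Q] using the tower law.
[Q(√53, √86) : Q] = 4

[Q(√53):Q] = 2 (min poly x^2 - 53, irreducible since 53 is squarefree > 1). For the top step, suppose √86 ∈ Q(√53), say √86 = c + d√53 with c, d ∈ Q. Squaring: 86 = c^2 + 53d^2 + 2cd√53. Since √53 ∉ Q this forces 2cd = 0. If d = 0 then √86 = c ∈ Q, contradicting 86 squarefree > 1. If c = 0 then 86 = 53d^2, so 53·86 = (53d)^2 is a perfect square in Q — but 53·86 = 4558 is not a perfect square (since 53 and 86 are distinct squarefree integers). Contradiction. Hence √86 ∉ Q(√53), so x^2 - 86 stays irreducible over Q(√53) and [Q(√53, √86) : Q(√53)] = 2. By the tower law, [Q(√53, √86) : Q] = 2 · 2 = 4.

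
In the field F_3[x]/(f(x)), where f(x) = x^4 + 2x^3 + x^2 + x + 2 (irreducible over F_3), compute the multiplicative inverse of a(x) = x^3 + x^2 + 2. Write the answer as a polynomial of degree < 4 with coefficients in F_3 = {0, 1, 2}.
a(x)^(-1) ≡ x^3 + 2x^2 + x + 2 (mod f(x))

Since f is irreducible over F_3, F_3[x]/(f) is a field and a(x) ≠ 0 has an inverse. Apply the extended Euclidean algorithm to f(x) and a(x) in F_3[x]: f(x) = (x + 1)·a(x) + (2x);  a(x) = (2x^2 + 2x)·(2x) + (2). The last nonzero remainder is the constant 2 = gcd(f, a) in F_3. Back-substituting through the division chain expresses 2 = s(x)·a(x) + t(x)·f(x) with s(x) ≡ 2x^3 + x^2 + 2x + 1 (mod f), so (2x^3 + x^2 + 2x + 1)·a(x) ≡ 2 (mod f). Multiplying by 2^(-1) ≡ 2 in F_3 gives a(x)^(-1) ≡ 2·(2x^3 + x^2 + 2x + 1) ≡ x^3 + 2x^2 + x + 2 (mod f). Check: (x^3 + x^2 + 2)·(x^3 + 2x^2 + x + 2) = x^6 + 2x^3 + 2x + 1 ≡ 1 (mod x^4 + 2x^3 + x^2 + x + 2).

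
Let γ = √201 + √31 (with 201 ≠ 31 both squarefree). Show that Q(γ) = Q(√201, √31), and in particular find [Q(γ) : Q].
[Q(γ) : Q] = 4 (equivalently, Q(γ) = Q(√201, √31))

Obviously Q(γ) ⊆ Q(√201, √31), and [Q(√201, √31):Q] = 4 (since 201, 31 are distinct squarefree integers > 1 with 6231 not a perfect square). To show equality we compute the minimal polynomial of γ. From γ = √201 + √31: γ^2 = 201 + 2√(6231) + 31 = 232 + 2√(6231), so γ^2 - 232 = 2√(6231); squaring, (γ^2 - 232)^2 = 4·6231, i.e. γ^4 - 464γ^2 + 53824 - 24924 = 0, i.e. γ^4 - 464γ^2 + 28900 = 0. So γ is a root of x^4 - 464x^2 + 28900. This polynomial is irreducible over Q: it has no rational root (each ±√201 ± √31 is irrational), and any factorization into two quadratics over Q would force √(6231) ∈ Q (pairing opposite roots) or √201, √31 ∈ Q (other pairings), all impossible. Hence [Q(γ):Q] = 4 = [Q(√201, √31):Q], so Q(γ) = Q(√201, √31).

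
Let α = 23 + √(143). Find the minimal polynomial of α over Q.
m_α(x) = x^2 - 46x + 386

From α - 23 = √(143), squaring gives (α - 23)^2 = 143, i.e. α^2 - 46α + 529 = 143, so α^2 - 46α + 386 = 0. The discriminant of x^2 - 46x + 386 is (-46)^2 - 4·(386) = 2116 - 1544 = 572, and 4·(143) is not a perfect square in Q since 143 is squarefree and ≠ 1. Hence x^2 - 46x + 386 is irreducible over Q and is the minimal polynomial of α.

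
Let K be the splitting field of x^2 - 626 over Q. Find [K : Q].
[K : Q] = 2

f(x) = x^2 - 626 factors as (x - √626)(x + √626). The splitting field is K = Q(√626). Since 626 is squarefree and > 1, it is not a perfect square, so x^2 - 626 is irreducible over Q and [Q(√626) : Q] = 2. Hence [K : Q] = 2.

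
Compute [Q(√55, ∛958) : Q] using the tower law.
[Q(√55, ∛958) : Q] = 6

Let L = Q(√55, ∛958). Since Q(√55) ⊂ L and [Q(√55):Q] = 2, the tower law gives 2 | [L:Q]. Likewise Q(∛958) ⊂ L with [Q(∛958):Q] = 3 (because 958 is not a perfect cube), so 3 | [L:Q]. As gcd(2,3) = 1, [L:Q] is divisible by 6. Conversely L is generated over Q by √55 and ∛958, so [L:Q] ≤ 2·3 = 6. Therefore [Q(√55, ∛958) : Q] = 6.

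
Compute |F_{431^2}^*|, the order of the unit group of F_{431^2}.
|F_{431^2}^*| = 185760

F_{431^2} has 431^2 = 185761 elements; its multiplicative group consists of all nonzero elements, so |F_{431^2}^*| = 185761 - 1 = 185760. (It is cyclic since any finite subgroup of the multiplicative group of a field is cyclic.)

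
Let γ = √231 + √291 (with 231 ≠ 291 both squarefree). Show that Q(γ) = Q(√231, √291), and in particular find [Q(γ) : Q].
[Q(γ) : Q] = 4 (equivalently, Q(γ) = Q(√231, √291))

Obviously Q(γ) ⊆ Q(√231, √291), and [Q(√231, √291):Q] = 4 (since 231, 291 are distinct squarefree integers > 1 with 67221 not a perfect square). To show equality we compute the minimal polynomial of γ. From γ = √231 + √291: γ^2 = 231 + 2√(67221) + 291 = 522 + 2√(67221), so γ^2 - 522 = 2√(67221); squaring, (γ^2 - 522)^2 = 4·67221, i.e. γ^4 - 1044γ^2 + 272484 - 268884 = 0, i.e. γ^4 - 1044γ^2 + 3600 = 0. So γ is a root of x^4 - 1044x^2 + 3600. This polynomial is irreducible over Q: it has no rational root (each ±√231 ± √291 is irrational), and any factorization into two quadratics over Q would force √(67221) ∈ Q (pairing opposite roots) or √231, √291 ∈ Q (other pairings), all impossible. Hence [Q(γ):Q] = 4 = [Q(√231, √291):Q], so Q(γ) = Q(√231, √291).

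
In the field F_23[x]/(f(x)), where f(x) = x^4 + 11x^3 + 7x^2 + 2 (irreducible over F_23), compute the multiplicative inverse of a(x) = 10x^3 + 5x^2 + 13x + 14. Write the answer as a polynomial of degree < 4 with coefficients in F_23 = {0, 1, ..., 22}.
a(x)^(-1) ≡ 20x^3 + 17x^2 + 21x + 6 (mod f(x))

Since f is irreducible over F_23, F_23[x]/(f) is a field and a(x) ≠ 0 has an inverse. Apply the extended Euclidean algorithm to f(x) and a(x) in F_23[x]: f(x) = (7x + 16)·a(x) + (20x^2 + 16x + 8);  a(x) = (12x + 1)·(20x^2 + 16x + 8) + (16x + 6);  (20x^2 + 16x + 8) = (7x + 7)·(16x + 6) + (12). The last nonzero remainder is the constant 12 = gcd(f, a) in F_23. Back-substituting through the division chain expresses 12 = s(x)·a(x) + t(x)·f(x) with s(x) ≡ 10x^3 + 20x^2 + 22x + 3 (mod f), so (10x^3 + 20x^2 + 22x + 3)·a(x) ≡ 12 (mod f). Multiplying by 12^(-1) ≡ 2 in F_23 gives a(x)^(-1) ≡ 2·(10x^3 + 20x^2 + 22x + 3) ≡ 20x^3 + 17x^2 + 21x + 6 (mod f). Check: (10x^3 + 5x^2 + 13x + 14)·(20x^3 + 17x^2 + 21x + 6) = 16x^6 + 17x^5 + 3x^4 + 22x^3 + 12x^2 + 4x + 15 ≡ 1 (mod x^4 + 11x^3 + 7x^2 + 2).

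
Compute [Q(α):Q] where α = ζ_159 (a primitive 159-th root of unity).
[Q(α):Q] = 104

The minimal polynomial of ζ_159 over Q is the 159-th cyclotomic polynomial Φ_159(x), which is irreducible over Q and has degree φ(159) = 104. Hence [Q(α):Q] = φ(159) = 104.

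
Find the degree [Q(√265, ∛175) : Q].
[Q(√265, ∛175) : Q] = 6

Let L = Q(√265, ∛175). Since Q(√265) ⊂ L and [Q(√265):Q] = 2, the tower law gives 2 | [L:Q]. Likewise Q(∛175) ⊂ L with [Q(∛175):Q] = 3 (because 175 is not a perfect cube), so 3 | [L:Q]. As gcd(2,3) = 1, [L:Q] is divisible by 6. Conversely L is generated over Q by √265 and ∛175, so [L:Q] ≤ 2·3 = 6. Therefore [Q(√265, ∛175) : Q] = 6.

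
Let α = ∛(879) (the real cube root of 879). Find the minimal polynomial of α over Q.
m_α(x) = x^3 - 879

α satisfies α^3 = 879, so x^3 - 879 annihilates α. By the rational root test, a rational root p/q (in lowest terms) of x^3 - 879 would satisfy p^3 = 879 q^3, forcing q = 1 and p^3 = 879; but 879 is not a perfect cube, contradiction. A monic cubic over Q with no rational root is irreducible (any nontrivial factorization would include a linear factor). Hence x^3 - 879 is the minimal polynomial of α, and in particular [Q(α):Q] = 3.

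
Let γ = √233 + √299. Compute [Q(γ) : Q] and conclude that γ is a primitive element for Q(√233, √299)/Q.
[Q(γ) : Q] = 4 (equivalently, Q(γ) = Q(√233, √299))

Obviously Q(γ) ⊆ Q(√233, √299), and [Q(√233, √299):Q] = 4 (since 233, 299 are distinct squarefree integers > 1 with 69667 not a perfect square). To show equality we compute the minimal polynomial of γ. From γ = √233 + √299: γ^2 = 233 + 2√(69667) + 299 = 532 + 2√(69667), so γ^2 - 532 = 2√(69667); squaring, (γ^2 - 532)^2 = 4·69667, i.e. γ^4 - 1064γ^2 + 283024 - 278668 = 0, i.e. γ^4 - 1064γ^2 + 4356 = 0. So γ is a root of x^4 - 1064x^2 + 4356. This polynomial is irreducible over Q: it has no rational root (each ±√233 ± √299 is irrational), and any factorization into two quadratics over Q would force √(69667) ∈ Q (pairing opposite roots) or √233, √299 ∈ Q (other pairings), all impossible. Hence [Q(γ):Q] = 4 = [Q(√233, √299):Q], so Q(γ) = Q(√233, √299).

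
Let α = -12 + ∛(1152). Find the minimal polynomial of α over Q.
m_α(x) = x^3 + 36x^2 + 432x + 576

Set β = α + 12 = ∛(1152), so β^3 = 1152. Then (α + 12)^3 - 1152 = 0, i.e. α is a root of g(x) = (x + 12)^3 - 1152 = x^3 + 36x^2 + 432x + 576. Since g(x) = h(x + 12) where h(x) = x^3 - 1152, and h is irreducible over Q (because 1152 is not a perfect cube, so h has no rational root, and a monic cubic with no rational root is irreducible), g is also irreducible (irreducibility is preserved under the substitution x → x + 12). Hence m_α(x) = x^3 + 36x^2 + 432x + 576.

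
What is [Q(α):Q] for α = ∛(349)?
[Q(α):Q] = 3

The minimal polynomial of α is x^3 - 349, irreducible over Q since 349 is not a perfect cube (so x^3 - 349 has no rational root). Hence [Q(α):Q] = deg(m_α) = 3.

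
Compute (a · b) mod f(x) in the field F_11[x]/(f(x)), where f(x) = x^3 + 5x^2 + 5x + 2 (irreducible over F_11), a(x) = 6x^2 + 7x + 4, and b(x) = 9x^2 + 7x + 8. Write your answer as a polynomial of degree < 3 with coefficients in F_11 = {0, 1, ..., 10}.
a · b ≡ 6x^2 + 9x + 10 (mod f(x))

Multiply in F_11[x]: a(x)·b(x) = (6x^2 + 7x + 4)·(9x^2 + 7x + 8) = 10x^4 + 6x^3 + x^2 + 7x + 10. This has degree ≥ 3, so divide by f(x) over F_11: 10x^4 + 6x^3 + x^2 + 7x + 10 = (10x)·(x^3 + 5x^2 + 5x + 2) + (6x^2 + 9x + 10). Hence a·b ≡ 6x^2 + 9x + 10 (mod f). (F_11[x]/(f) is a field with 11^3 = 1331 elements since f is irreducible of degree 3.)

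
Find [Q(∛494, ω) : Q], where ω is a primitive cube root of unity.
[Q(∛494, ω) : Q] = 6

[Q(∛494):Q] = 3 (min poly x^3 - 494, irreducible since 494 is not a perfect cube). [Q(ω):Q] = 2 (min poly x^2 + x + 1). Since Q(∛494) ⊂ R and ω ∉ R, we have ω ∉ Q(∛494), so x^2 + x + 1 remains irreducible over Q(∛494) and [Q(∛494, ω) : Q(∛494)] = 2. By the tower law, [Q(∛494, ω) : Q] = 3 · 2 = 6. (In fact Q(∛494, ω) is the splitting field of x^3 - 494 over Q.)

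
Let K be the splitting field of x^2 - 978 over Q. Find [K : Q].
[K : Q] = 2

f(x) = x^2 - 978 factors as (x - √978)(x + √978). The splitting field is K = Q(√978). Since 978 is squarefree and > 1, it is not a perfect square, so x^2 - 978 is irreducible over Q and [Q(√978) : Q] = 2. Hence [K : Q] = 2.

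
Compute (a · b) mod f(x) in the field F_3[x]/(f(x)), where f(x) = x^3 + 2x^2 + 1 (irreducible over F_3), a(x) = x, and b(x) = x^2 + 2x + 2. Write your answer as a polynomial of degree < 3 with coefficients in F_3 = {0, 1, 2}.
a · b ≡ 2x + 2 (mod f(x))

Multiply in F_3[x]: a(x)·b(x) = (x)·(x^2 + 2x + 2) = x^3 + 2x^2 + 2x. This has degree ≥ 3, so divide by f(x) over F_3: x^3 + 2x^2 + 2x = (1)·(x^3 + 2x^2 + 1) + (2x + 2). Hence a·b ≡ 2x + 2 (mod f). (F_3[x]/(f) is a field with 3^3 = 27 elements since f is irreducible of degree 3.)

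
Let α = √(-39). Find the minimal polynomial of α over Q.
m_α(x) = x^2 + 39

α satisfies α^2 + 39 = 0, so x^2 + 39 annihilates α. Since d = -39 is squarefree and ≠ 1, it is not a perfect square in Q, so x^2 + 39 has no rational root and is therefore irreducible over Q (a degree-2 polynomial over a field is irreducible iff it has no root). Hence m_α(x) = x^2 + 39.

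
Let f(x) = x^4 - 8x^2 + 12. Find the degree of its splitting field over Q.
[K : Q] = 4

Solving the quadratic in x^2: x^2 = (8 ± √(8^2 - 4·12))/2 = (8 ± √16)/2 = (8 ± 4)/2, giving x^2 = 6 or x^2 = 2. So f(x) = (x^2 - 6)(x^2 - 2) and the roots of f are ±√6, ±√2. Hence the splitting field is K = Q(√6, √2). Since 6 and 2 are distinct squarefree integers > 1, their product 12 is not a perfect square, so √2 ∉ Q(√6). By the tower law [K:Q] = [Q(√6,√2):Q(√6)] · [Q(√6):Q] = 2 · 2 = 4.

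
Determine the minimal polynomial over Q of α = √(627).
m_α(x) = x^2 - 627

α satisfies α^2 - 627 = 0, so x^2 - 627 annihilates α. Since d = 627 is squarefree and ≠ 1, it is not a perfect square in Q, so x^2 - 627 has no rational root and is therefore irreducible over Q (a degree-2 polynomial over a field is irreducible iff it has no root). Hence m_α(x) = x^2 - 627.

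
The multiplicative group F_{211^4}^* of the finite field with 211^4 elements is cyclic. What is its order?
|F_{211^4}^*| = 1982119440

F_{211^4} has 211^4 = 1982119441 elements; its multiplicative group consists of all nonzero elements, so |F_{211^4}^*| = 1982119441 - 1 = 1982119440. (It is cyclic since any finite subgroup of the multiplicative group of a field is cyclic.)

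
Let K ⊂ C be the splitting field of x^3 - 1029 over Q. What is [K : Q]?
[K : Q] = 6

The roots of x^3 - 1029 are ∛1029, ω∛1029, ω^2∛1029 where ω = e^(2πi/3) is a primitive cube root of unity, so K = Q(∛1029, ω). Now [Q(∛1029):Q] = 3 (since 1029 is not a perfect cube, x^3 - 1029 is irreducible) and [Q(ω):Q] = 2. Both 2 and 3 divide [K:Q], and [K:Q] ≤ 3·2 = 6, so [K:Q] = 6. (Equivalently: Q(∛1029) ⊂ R but ω ∉ R, so [K : Q(∛1029)] = 2.)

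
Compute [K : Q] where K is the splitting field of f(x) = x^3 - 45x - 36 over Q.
[K : Q] = 6

By the rational root test, any rational root of the monic integer polynomial f(x) = x^3 - 45x - 36 must be an integer dividing the constant term -36, i.e. one of ±{1, 2, 3, 4, 6, 9, 12, 18, 36}. Evaluating: f(1) = -80, f(-1) = 8, f(2) = -118, f(-2) = 46, f(3) = -144, f(-3) = 72, f(4) = -152, f(-4) = 80, f(6) = -90, f(-6) = 18, f(9) = 288, f(-9) = -360, f(12) = 1152, f(-12) = -1224, f(18) = 4986, f(-18) = -5058, f(36) = 45000, f(-36) = -45072; none is 0, so f has no rational root and is therefore irreducible over Q (a cubic with no linear factor over a field is irreducible). For an irreducible cubic, the Galois group is A_3 or S_3 according as the discriminant disc(f) = -4a^3 - 27b^2 = -4·(-45)^3 - 27·(-36)^2 = 329508 is or is not a square in Q. Here disc(f) = 329508 is not a perfect square in Q, so the Galois group of f over Q is not contained in A_3 and must be all of S_3. The splitting field has degree |S_3| = 6 over Q, so [K : Q] = 6.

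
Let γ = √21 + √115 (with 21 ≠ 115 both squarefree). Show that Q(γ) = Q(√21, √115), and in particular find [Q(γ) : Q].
[Q(γ) : Q] = 4 (equivalently, Q(γ) = Q(√21, √115))

Obviously Q(γ) ⊆ Q(√21, √115), and [Q(√21, √115):Q] = 4 (since 21, 115 are distinct squarefree integers > 1 with 2415 not a perfect square). To show equality we compute the minimal polynomial of γ. From γ = √21 + √115: γ^2 = 21 + 2√(2415) + 115 = 136 + 2√(2415), so γ^2 - 136 = 2√(2415); squaring, (γ^2 - 136)^2 = 4·2415, i.e. γ^4 - 272γ^2 + 18496 - 9660 = 0, i.e. γ^4 - 272γ^2 + 8836 = 0. So γ is a root of x^4 - 272x^2 + 8836. This polynomial is irreducible over Q: it has no rational root (each ±√21 ± √115 is irrational), and any factorization into two quadratics over Q would force √(2415) ∈ Q (pairing opposite roots) or √21, √115 ∈ Q (other pairings), all impossible. Hence [Q(γ):Q] = 4 = [Q(√21, √115):Q], so Q(γ) = Q(√21, √115).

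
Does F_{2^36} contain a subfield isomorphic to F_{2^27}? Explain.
No: F_{2^27} is not a subfield of F_{2^36}

F_{p^m} embeds in F_{p^n} iff m | n. Here 27 ∤ 36 (since 36 = 1·27 + 9 with remainder 9 ≠ 0), so F_{2^27} is not a subfield of F_{2^36}. Equivalently: if it were, the tower law would give 27 = [F_{2^27}:F_2] dividing [F_{2^36}:F_2] = 36, contradiction.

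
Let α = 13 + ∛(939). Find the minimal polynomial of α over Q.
m_α(x) = x^3 - 39x^2 + 507x - 3136

Set β = α - 13 = ∛(939), so β^3 = 939. Then (α - 13)^3 - 939 = 0, i.e. α is a root of g(x) = (x - 13)^3 - 939 = x^3 - 39x^2 + 507x - 3136. Since g(x) = h(x - 13) where h(x) = x^3 - 939, and h is irreducible over Q (because 939 is not a perfect cube, so h has no rational root, and a monic cubic with no rational root is irreducible), g is also irreducible (irreducibility is preserved under the substitution x → x - 13). Hence m_α(x) = x^3 - 39x^2 + 507x - 3136.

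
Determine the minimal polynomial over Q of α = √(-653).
m_α(x) = x^2 + 653

α satisfies α^2 + 653 = 0, so x^2 + 653 annihilates α. Since d = -653 is squarefree and ≠ 1, it is not a perfect square in Q, so x^2 + 653 has no rational root and is therefore irreducible over Q (a degree-2 polynomial over a field is irreducible iff it has no root). Hence m_α(x) = x^2 + 653.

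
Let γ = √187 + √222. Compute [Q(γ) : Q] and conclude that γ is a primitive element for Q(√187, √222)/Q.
[Q(γ) : Q] = 4 (equivalently, Q(γ) = Q(√187, √222))

Obviously Q(γ) ⊆ Q(√187, √222), and [Q(√187, √222):Q] = 4 (since 187, 222 are distinct squarefree integers > 1 with 41514 not a perfect square). To show equality we compute the minimal polynomial of γ. From γ = √187 + √222: γ^2 = 187 + 2√(41514) + 222 = 409 + 2√(41514), so γ^2 - 409 = 2√(41514); squaring, (γ^2 - 409)^2 = 4·41514, i.e. γ^4 - 818γ^2 + 167281 - 166056 = 0, i.e. γ^4 - 818γ^2 + 1225 = 0. So γ is a root of x^4 - 818x^2 + 1225. This polynomial is irreducible over Q: it has no rational root (each ±√187 ± √222 is irrational), and any factorization into two quadratics over Q would force √(41514) ∈ Q (pairing opposite roots) or √187, √222 ∈ Q (other pairings), all impossible. Hence [Q(γ):Q] = 4 = [Q(√187, √222):Q], so Q(γ) = Q(√187, √222).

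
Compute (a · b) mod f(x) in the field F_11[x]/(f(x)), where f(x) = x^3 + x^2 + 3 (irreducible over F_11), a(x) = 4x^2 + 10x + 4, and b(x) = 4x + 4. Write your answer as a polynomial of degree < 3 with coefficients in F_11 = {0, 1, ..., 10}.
a · b ≡ 7x^2 + x + 1 (mod f(x))

Multiply in F_11[x]: a(x)·b(x) = (4x^2 + 10x + 4)·(4x + 4) = 5x^3 + x^2 + x + 5. This has degree ≥ 3, so divide by f(x) over F_11: 5x^3 + x^2 + x + 5 = (5)·(x^3 + x^2 + 3) + (7x^2 + x + 1). Hence a·b ≡ 7x^2 + x + 1 (mod f). (F_11[x]/(f) is a field with 11^3 = 1331 elements since f is irreducible of degree 3.)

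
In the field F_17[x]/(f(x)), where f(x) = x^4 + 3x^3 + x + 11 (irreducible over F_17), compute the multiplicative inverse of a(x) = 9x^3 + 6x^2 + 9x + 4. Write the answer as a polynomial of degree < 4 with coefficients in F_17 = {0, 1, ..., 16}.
a(x)^(-1) ≡ 10x^3 + 5x^2 + 7x + 16 (mod f(x))

Since f is irreducible over F_17, F_17[x]/(f) is a field and a(x) ≠ 0 has an inverse. Apply the extended Euclidean algorithm to f(x) and a(x) in F_17[x]: f(x) = (2x + 16)·a(x) + (5x^2 + 2x + 15);  a(x) = (12x + 10)·(5x^2 + 2x + 15) + (13x + 7);  (5x^2 + 2x + 15) = (3x + 9)·(13x + 7) + (3). The last nonzero remainder is the constant 3 = gcd(f, a) in F_17. Back-substituting through the division chain expresses 3 = s(x)·a(x) + t(x)·f(x) with s(x) ≡ 13x^3 + 15x^2 + 4x + 14 (mod f), so (13x^3 + 15x^2 + 4x + 14)·a(x) ≡ 3 (mod f). Multiplying by 3^(-1) ≡ 6 in F_17 gives a(x)^(-1) ≡ 6·(13x^3 + 15x^2 + 4x + 14) ≡ 10x^3 + 5x^2 + 7x + 16 (mod f). Check: (9x^3 + 6x^2 + 9x + 4)·(10x^3 + 5x^2 + 7x + 16) = 5x^6 + 3x^5 + 13x^4 + 16x^3 + 9x^2 + 2x + 13 ≡ 1 (mod x^4 + 3x^3 + x + 11).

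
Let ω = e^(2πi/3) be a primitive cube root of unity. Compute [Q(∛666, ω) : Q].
[Q(∛666, ω) : Q] = 6

[Q(∛666):Q] = 3 (min poly x^3 - 666, irreducible since 666 is not a perfect cube). [Q(ω):Q] = 2 (min poly x^2 + x + 1). Since Q(∛666) ⊂ R and ω ∉ R, we have ω ∉ Q(∛666), so x^2 + x + 1 remains irreducible over Q(∛666) and [Q(∛666, ω) : Q(∛666)] = 2. By the tower law, [Q(∛666, ω) : Q] = 3 · 2 = 6. (In fact Q(∛666, ω) is the splitting field of x^3 - 666 over Q.)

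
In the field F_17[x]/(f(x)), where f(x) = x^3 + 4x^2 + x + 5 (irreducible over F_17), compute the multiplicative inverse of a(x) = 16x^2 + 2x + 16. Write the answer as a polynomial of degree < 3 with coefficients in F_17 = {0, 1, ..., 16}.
a(x)^(-1) ≡ 11x^2 + x + 14 (mod f(x))

Since f is irreducible over F_17, F_17[x]/(f) is a field and a(x) ≠ 0 has an inverse. Apply the extended Euclidean algorithm to f(x) and a(x) in F_17[x]: f(x) = (16x + 11)·a(x) + (12x + 16);  a(x) = (7x + 5)·(12x + 16) + (4). The last nonzero remainder is the constant 4 = gcd(f, a) in F_17. Back-substituting through the division chain expresses 4 = s(x)·a(x) + t(x)·f(x) with s(x) ≡ 10x^2 + 4x + 5 (mod f), so (10x^2 + 4x + 5)·a(x) ≡ 4 (mod f). Multiplying by 4^(-1) ≡ 13 in F_17 gives a(x)^(-1) ≡ 13·(10x^2 + 4x + 5) ≡ 11x^2 + x + 14 (mod f). Check: (16x^2 + 2x + 16)·(11x^2 + x + 14) = 6x^4 + 4x^3 + 11x^2 + 10x + 3 ≡ 1 (mod x^3 + 4x^2 + x + 5).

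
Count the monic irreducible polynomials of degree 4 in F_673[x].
There are 51286056528 monic irreducible polynomials of degree 4 over F_673

Each element of F_{673^4} that lies in no proper subfield is a root of exactly one monic irreducible of degree 4 over F_673, and each such polynomial has 4 distinct roots in F_{673^4}. By Möbius inversion the count is N_673(4) = (1/4) Σ_{d|4} μ(4/d) · 673^d = (1/4)(μ(4)·673^1 + μ(2)·673^2 + μ(1)·673^4) = 205144226112/4 = 51286056528.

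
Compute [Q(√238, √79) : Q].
[Q(√238, √79) : Q] = 4

[Q(√238):Q] = 2 (min poly x^2 - 238, irreducible since 238 is squarefree > 1). For the top step, suppose √79 ∈ Q(√238), say √79 = c + d√238 with c, d ∈ Q. Squaring: 79 = c^2 + 238d^2 + 2cd√238. Since √238 ∉ Q this forces 2cd = 0. If d = 0 then √79 = c ∈ Q, contradicting 79 squarefree > 1. If c = 0 then 79 = 238d^2, so 238·79 = (238d)^2 is a perfect square in Q — but 238·79 = 18802 is not a perfect square (since 238 and 79 are distinct squarefree integers). Contradiction. Hence √79 ∉ Q(√238), so x^2 - 79 stays irreducible over Q(√238) and [Q(√238, √79) : Q(√238)] = 2. By the tower law, [Q(√238, √79) : Q] = 2 · 2 = 4.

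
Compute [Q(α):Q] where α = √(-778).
[Q(α):Q] = 2

[Q(α):Q] equals the degree of the minimal polynomial of α. Here α^2 = -778 and x^2 + 778 is irreducible (d = -778 is squarefree, ≠ 1, hence not a square), so deg(m_α) = 2. Thus [Q(α):Q] = 2.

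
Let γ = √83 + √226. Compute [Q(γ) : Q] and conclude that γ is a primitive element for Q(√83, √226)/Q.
[Q(γ) : Q] = 4 (equivalently, Q(γ) = Q(√83, √226))

Obviously Q(γ) ⊆ Q(√83, √226), and [Q(√83, √226):Q] = 4 (since 83, 226 are distinct squarefree integers > 1 with 18758 not a perfect square). To show equality we compute the minimal polynomial of γ. From γ = √83 + √226: γ^2 = 83 + 2√(18758) + 226 = 309 + 2√(18758), so γ^2 - 309 = 2√(18758); squaring, (γ^2 - 309)^2 = 4·18758, i.e. γ^4 - 618γ^2 + 95481 - 75032 = 0, i.e. γ^4 - 618γ^2 + 20449 = 0. So γ is a root of x^4 - 618x^2 + 20449. This polynomial is irreducible over Q: it has no rational root (each ±√83 ± √226 is irrational), and any factorization into two quadratics over Q would force √(18758) ∈ Q (pairing opposite roots) or √83, √226 ∈ Q (other pairings), all impossible. Hence [Q(γ):Q] = 4 = [Q(√83, √226):Q], so Q(γ) = Q(√83, √226).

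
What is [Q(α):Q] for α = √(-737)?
[Q(α):Q] = 2

[Q(α):Q] equals the degree of the minimal polynomial of α. Here α^2 = -737 and x^2 + 737 is irreducible (d = -737 is squarefree, ≠ 1, hence not a square), so deg(m_α) = 2. Thus [Q(α):Q] = 2.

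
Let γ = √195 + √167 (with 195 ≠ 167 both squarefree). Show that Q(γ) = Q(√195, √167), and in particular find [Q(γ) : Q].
[Q(γ) : Q] = 4 (equivalently, Q(γ) = Q(√195, √167))

Obviously Q(γ) ⊆ Q(√195, √167), and [Q(√195, √167):Q] = 4 (since 195, 167 are distinct squarefree integers > 1 with 32565 not a perfect square). To show equality we compute the minimal polynomial of γ. From γ = √195 + √167: γ^2 = 195 + 2√(32565) + 167 = 362 + 2√(32565), so γ^2 - 362 = 2√(32565); squaring, (γ^2 - 362)^2 = 4·32565, i.e. γ^4 - 724γ^2 + 131044 - 130260 = 0, i.e. γ^4 - 724γ^2 + 784 = 0. So γ is a root of x^4 - 724x^2 + 784. This polynomial is irreducible over Q: it has no rational root (each ±√195 ± √167 is irrational), and any factorization into two quadratics over Q would force √(32565) ∈ Q (pairing opposite roots) or √195, √167 ∈ Q (other pairings), all impossible. Hence [Q(γ):Q] = 4 = [Q(√195, √167):Q], so Q(γ) = Q(√195, √167).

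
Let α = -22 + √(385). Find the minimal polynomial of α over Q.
m_α(x) = x^2 + 44x + 99

From α + 22 = √(385), squaring gives (α + 22)^2 = 385, i.e. α^2 + 44α + 484 = 385, so α^2 + 44α + 99 = 0. The discriminant of x^2 + 44x + 99 is (44)^2 - 4·(99) = 1936 - 396 = 1540, and 4·(385) is not a perfect square in Q since 385 is squarefree and ≠ 1. Hence x^2 + 44x + 99 is irreducible over Q and is the minimal polynomial of α.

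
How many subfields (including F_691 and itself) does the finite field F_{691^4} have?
F_{691^4} has 3 subfields

The subfields of F_{p^n} are exactly the fields F_{p^d} for d | n (each is the fixed field of the unique index-d subgroup of Gal(F_{p^n}/F_p) ≅ Z/nZ). The divisors of n = 4 are {1, 2, 4}, giving 3 subfields: F_{691^1}, F_{691^2}, F_{691^4}.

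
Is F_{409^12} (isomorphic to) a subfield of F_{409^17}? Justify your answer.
No: F_{409^12} is not a subfield of F_{409^17}

F_{p^m} embeds in F_{p^n} iff m | n. Here 12 ∤ 17 (since 17 = 1·12 + 5 with remainder 5 ≠ 0), so F_{409^12} is not a subfield of F_{409^17}. Equivalently: if it were, the tower law would give 12 = [F_{409^12}:F_409] dividing [F_{409^17}:F_409] = 17, contradiction.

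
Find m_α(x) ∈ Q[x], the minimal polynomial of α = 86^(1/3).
m_α(x) = x^3 - 86

α satisfies α^3 = 86, so x^3 - 86 annihilates α. By the rational root test, a rational root p/q (in lowest terms) of x^3 - 86 would satisfy p^3 = 86 q^3, forcing q = 1 and p^3 = 86; but 86 is not a perfect cube, contradiction. A monic cubic over Q with no rational root is irreducible (any nontrivial factorization would include a linear factor). Hence x^3 - 86 is the minimal polynomial of α, and in particular [Q(α):Q] = 3.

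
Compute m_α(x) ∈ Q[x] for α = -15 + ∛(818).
m_α(x) = x^3 + 45x^2 + 675x + 2557

Set β = α + 15 = ∛(818), so β^3 = 818. Then (α + 15)^3 - 818 = 0, i.e. α is a root of g(x) = (x + 15)^3 - 818 = x^3 + 45x^2 + 675x + 2557. Since g(x) = h(x + 15) where h(x) = x^3 - 818, and h is irreducible over Q (because 818 is not a perfect cube, so h has no rational root, and a monic cubic with no rational root is irreducible), g is also irreducible (irreducibility is preserved under the substitution x → x + 15). Hence m_α(x) = x^3 + 45x^2 + 675x + 2557.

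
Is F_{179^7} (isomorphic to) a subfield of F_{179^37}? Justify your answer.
No: F_{179^7} is not a subfield of F_{179^37}

F_{p^m} embeds in F_{p^n} iff m | n. Here 7 ∤ 37 (since 37 = 5·7 + 2 with remainder 2 ≠ 0), so F_{179^7} is not a subfield of F_{179^37}. Equivalently: if it were, the tower law would give 7 = [F_{179^7}:F_179] dividing [F_{179^37}:F_179] = 37, contradiction.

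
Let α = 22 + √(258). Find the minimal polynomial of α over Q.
m_α(x) = x^2 - 44x + 226

From α - 22 = √(258), squaring gives (α - 22)^2 = 258, i.e. α^2 - 44α + 484 = 258, so α^2 - 44α + 226 = 0. The discriminant of x^2 - 44x + 226 is (-44)^2 - 4·(226) = 1936 - 904 = 1032, and 4·(258) is not a perfect square in Q since 258 is squarefree and ≠ 1. Hence x^2 - 44x + 226 is irreducible over Q and is the minimal polynomial of α.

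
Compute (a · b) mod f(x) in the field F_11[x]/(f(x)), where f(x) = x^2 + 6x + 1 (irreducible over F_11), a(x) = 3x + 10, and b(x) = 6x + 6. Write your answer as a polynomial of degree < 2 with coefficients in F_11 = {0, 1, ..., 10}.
a · b ≡ 3x + 9 (mod f(x))

Multiply in F_11[x]: a(x)·b(x) = (3x + 10)·(6x + 6) = 7x^2 + x + 5. This has degree ≥ 2, so divide by f(x) over F_11: 7x^2 + x + 5 = (7)·(x^2 + 6x + 1) + (3x + 9). Hence a·b ≡ 3x + 9 (mod f). (F_11[x]/(f) is a field with 11^2 = 121 elements since f is irreducible of degree 2.)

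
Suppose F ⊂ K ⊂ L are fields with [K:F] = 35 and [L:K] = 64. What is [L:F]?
[L:F] = 2240

The tower law says that for any tower of field extensions F ⊂ K ⊂ L with finite degrees, [L:F] = [L:K] · [K:F]. Here this gives [L:F] = 64 · 35 = 2240.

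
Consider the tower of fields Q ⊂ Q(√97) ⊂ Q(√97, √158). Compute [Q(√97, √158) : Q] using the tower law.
[Q(√97, √158) : Q] = 4

[Q(√97):Q] = 2 (min poly x^2 - 97, irreducible since 97 is squarefree > 1). For the top step, suppose √158 ∈ Q(√97), say √158 = c + d√97 with c, d ∈ Q. Squaring: 158 = c^2 + 97d^2 + 2cd√97. Since √97 ∉ Q this forces 2cd = 0. If d = 0 then √158 = c ∈ Q, contradicting 158 squarefree > 1. If c = 0 then 158 = 97d^2, so 97·158 = (97d)^2 is a perfect square in Q — but 97·158 = 15326 is not a perfect square (since 97 and 158 are distinct squarefree integers). Contradiction. Hence √158 ∉ Q(√97), so x^2 - 158 stays irreducible over Q(√97) and [Q(√97, √158) : Q(√97)] = 2. By the tower law, [Q(√97, √158) : Q] = 2 · 2 = 4.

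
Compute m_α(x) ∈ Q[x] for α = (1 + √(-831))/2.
m_α(x) = x^2 - x + 208

From 2α - 1 = √(-831), squaring gives (2α - 1)^2 = -831, i.e. 4α^2 - 4α + 1 = -831, so α^2 - α + (1 + 831)/4 = 0. Since -831 ≡ 1 (mod 4), (1 + 831)/4 = 208 ∈ Z. The polynomial x^2 - x + 208 has discriminant 1 - 4·(208) = -831, which is not a perfect square in Q (d = -831 is squarefree and ≠ 1), so x^2 - x + 208 is irreducible over Q. It is the minimal polynomial of α.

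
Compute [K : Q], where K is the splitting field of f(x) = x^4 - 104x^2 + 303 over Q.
[K : Q] = 4

Solving the quadratic in x^2: x^2 = (104 ± √(104^2 - 4·303))/2 = (104 ± √9604)/2 = (104 ± 98)/2, giving x^2 = 101 or x^2 = 3. So f(x) = (x^2 - 101)(x^2 - 3) and the roots of f are ±√101, ±√3. Hence the splitting field is K = Q(√101, √3). Since 101 and 3 are distinct squarefree integers > 1, their product 303 is not a perfect square, so √3 ∉ Q(√101). By the tower law [K:Q] = [Q(√101,√3):Q(√101)] · [Q(√101):Q] = 2 · 2 = 4.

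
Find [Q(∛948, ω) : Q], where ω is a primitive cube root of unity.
[Q(∛948, ω) : Q] = 6

[Q(∛948):Q] = 3 (min poly x^3 - 948, irreducible since 948 is not a perfect cube). [Q(ω):Q] = 2 (min poly x^2 + x + 1). Since Q(∛948) ⊂ R and ω ∉ R, we have ω ∉ Q(∛948), so x^2 + x + 1 remains irreducible over Q(∛948) and [Q(∛948, ω) : Q(∛948)] = 2. By the tower law, [Q(∛948, ω) : Q] = 3 · 2 = 6. (In fact Q(∛948, ω) is the splitting field of x^3 - 948 over Q.)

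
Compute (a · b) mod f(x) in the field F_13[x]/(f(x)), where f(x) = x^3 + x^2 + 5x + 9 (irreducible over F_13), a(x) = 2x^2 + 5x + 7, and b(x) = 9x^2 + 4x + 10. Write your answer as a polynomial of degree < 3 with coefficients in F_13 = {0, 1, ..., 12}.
a · b ≡ 4x^2 + x + 2 (mod f(x))

Multiply in F_13[x]: a(x)·b(x) = (2x^2 + 5x + 7)·(9x^2 + 4x + 10) = 5x^4 + x^3 + 12x^2 + 5. This has degree ≥ 3, so divide by f(x) over F_13: 5x^4 + x^3 + 12x^2 + 5 = (5x + 9)·(x^3 + x^2 + 5x + 9) + (4x^2 + x + 2). Hence a·b ≡ 4x^2 + x + 2 (mod f). (F_13[x]/(f) is a field with 13^3 = 2197 elements since f is irreducible of degree 3.)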